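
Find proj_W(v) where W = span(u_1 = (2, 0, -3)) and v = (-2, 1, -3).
proj_W(v) = (10/13, 0, -15/13)

Set up U = [u_1 | ... | u_1] ∈ R^(3×1). The projector onto W = col(U) is P = U (U^T U)^(-1) U^T.
Compute U^T U =
  [13],
and U^T v = (5).
Solve U^T U · c = U^T v for the coefficients: c = (5/13). The projection is proj_W(v) = U c.
Check: (v - proj_W(v)) · u_1 = 0  (should be 0).
Result: proj_W(v) = (10/13, 0, -15/13).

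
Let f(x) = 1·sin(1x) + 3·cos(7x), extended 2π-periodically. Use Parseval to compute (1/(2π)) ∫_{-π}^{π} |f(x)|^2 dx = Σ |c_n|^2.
Σ |c_n|^2 = 5

Expand |f|^2 and use orthogonality of {sin(nx), cos(mx)} on [-π, π]:
  ∫_{-π}^{π} sin(nx)^2 dx = π, ∫ cos(mx)^2 dx = π, and cross terms integrate to 0.
So ∫_{-π}^{π} f(x)^2 dx = 1^2 · π + 3^2 · π = (1 + 9)π.
Divide by 2π: (1 + 9)/2 = 5.
By Parseval, this equals Σ |c_n|^2.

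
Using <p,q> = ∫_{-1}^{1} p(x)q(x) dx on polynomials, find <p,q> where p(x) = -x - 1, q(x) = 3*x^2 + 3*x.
<p,q> = -4

Expand the product: p(x)·q(x) = -3*x^3 - 6*x^2 - 3*x.
∫_{-1}^{1} of each monomial x^k gives [2/(k+1) if k even, 0 if k odd]. Integrating term-by-term (or equivalently evaluating the antiderivative F(x) = -3*x^4/4 - 2*x^3 - 3*x^2/2 at the endpoints):
  F(1) − F(−1) = -17/4 − (-1/4) = -4.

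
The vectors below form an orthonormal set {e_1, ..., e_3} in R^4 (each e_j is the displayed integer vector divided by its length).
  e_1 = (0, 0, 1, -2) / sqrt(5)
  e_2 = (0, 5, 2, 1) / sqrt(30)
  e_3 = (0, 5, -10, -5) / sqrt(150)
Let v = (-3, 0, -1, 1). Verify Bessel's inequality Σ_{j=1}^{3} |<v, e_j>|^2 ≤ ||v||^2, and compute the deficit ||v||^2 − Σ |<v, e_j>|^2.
Σ |<v, e_j>|^2 = 2; ||v||^2 = 11; deficit = 9

Write each e_j = u_j / sqrt(<u_j, u_j>) where u_j is the displayed integer vector. Then <v, e_j> = <v, u_j> / sqrt(<u_j, u_j>), so |<v, e_j>|^2 = <v, u_j>^2 / <u_j, u_j>.
Coefficients: <v, e_1> = -3/sqrt(5), <v, e_2> = -1/sqrt(30), <v, e_3> = 5/sqrt(150).
Square and sum: Σ |<v, e_j>|^2 = 2.
Compute ||v||^2 = v·v = 11.
Deficit = 11 − 2 = 9 ≥ 0, confirming Bessel's inequality. (The deficit equals ||v − Σ <v,e_j> e_j||^2, the squared distance from v to span{e_j}.)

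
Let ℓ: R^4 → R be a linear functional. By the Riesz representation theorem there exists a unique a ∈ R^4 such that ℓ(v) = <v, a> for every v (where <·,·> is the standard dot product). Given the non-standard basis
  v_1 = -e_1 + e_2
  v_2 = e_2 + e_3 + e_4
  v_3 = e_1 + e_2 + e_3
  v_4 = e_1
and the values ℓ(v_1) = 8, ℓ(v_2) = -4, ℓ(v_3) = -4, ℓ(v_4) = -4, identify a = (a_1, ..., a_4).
a = (-4, 4, -4, -4)

Write a = (a_1, ..., a_4) in the standard basis. For each basis vector v_i, ℓ(v_i) = <v_i, a> is a linear equation in the a_j's. Collect the n equations into a matrix system V a = ℓ, where row i of V is v_i (expressed in the standard basis). Since V is invertible (lower-triangular with 1s on the diagonal, up to permutation), solve by back-substitution:
  V =
[[-1, 1, 0, 0],
 [0, 1, 1, 1],
 [1, 1, 1, 0],
 [1, 0, 0, 0]]
  V a = (8, -4, -4, -4)
Solving gives a = (-4, 4, -4, -4).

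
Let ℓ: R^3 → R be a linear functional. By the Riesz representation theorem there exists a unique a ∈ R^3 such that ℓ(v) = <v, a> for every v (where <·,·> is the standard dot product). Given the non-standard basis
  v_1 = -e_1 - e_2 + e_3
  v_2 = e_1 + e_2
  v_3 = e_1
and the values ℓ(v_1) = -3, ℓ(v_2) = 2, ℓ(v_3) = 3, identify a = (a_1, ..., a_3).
a = (3, -1, -1)

Write a = (a_1, ..., a_3) in the standard basis. For each basis vector v_i, ℓ(v_i) = <v_i, a> is a linear equation in the a_j's. Collect the n equations into a matrix system V a = ℓ, where row i of V is v_i (expressed in the standard basis). Since V is invertible (lower-triangular with 1s on the diagonal, up to permutation), solve by back-substitution:
  V =
[[-1, -1, 1],
 [1, 1, 0],
 [1, 0, 0]]
  V a = (-3, 2, 3)
Solving gives a = (3, -1, -1).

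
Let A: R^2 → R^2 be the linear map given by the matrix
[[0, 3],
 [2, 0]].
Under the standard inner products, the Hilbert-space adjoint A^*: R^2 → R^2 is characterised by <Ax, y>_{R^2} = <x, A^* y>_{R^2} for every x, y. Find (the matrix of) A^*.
A^* = A^T =
[[0, 2],
 [3, 0]]

For real matrices with standard dot products, the defining identity <Ax, y> = <x, A^* y> gives (Ax)^T y = x^T (A^*) y, i.e. x^T A^T y = x^T (A^*) y. Since this holds for all x, y, we must have A^* = A^T. Therefore
A^* =
[[0, 2],
 [3, 0]].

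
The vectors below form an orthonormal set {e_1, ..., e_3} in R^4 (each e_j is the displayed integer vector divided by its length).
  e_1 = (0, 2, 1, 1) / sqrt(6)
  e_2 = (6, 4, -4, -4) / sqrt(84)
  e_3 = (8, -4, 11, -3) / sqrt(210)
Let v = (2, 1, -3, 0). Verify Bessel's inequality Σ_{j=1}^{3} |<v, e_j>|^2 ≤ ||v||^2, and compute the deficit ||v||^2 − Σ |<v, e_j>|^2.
Σ |<v, e_j>|^2 = 58/5; ||v||^2 = 14; deficit = 12/5

Write each e_j = u_j / sqrt(<u_j, u_j>) where u_j is the displayed integer vector. Then <v, e_j> = <v, u_j> / sqrt(<u_j, u_j>), so |<v, e_j>|^2 = <v, u_j>^2 / <u_j, u_j>.
Coefficients: <v, e_1> = -1/sqrt(6), <v, e_2> = 28/sqrt(84), <v, e_3> = -21/sqrt(210).
Square and sum: Σ |<v, e_j>|^2 = 58/5.
Compute ||v||^2 = v·v = 14.
Deficit = 14 − 58/5 = 12/5 ≥ 0, confirming Bessel's inequality. (The deficit equals ||v − Σ <v,e_j> e_j||^2, the squared distance from v to span{e_j}.)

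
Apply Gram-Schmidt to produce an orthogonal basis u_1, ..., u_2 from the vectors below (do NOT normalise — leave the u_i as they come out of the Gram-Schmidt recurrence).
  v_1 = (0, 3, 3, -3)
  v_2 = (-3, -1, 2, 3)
Orthogonal basis:
  u_1 = (0, 3, 3, -3)
  u_2 = (-3, -1/3, 8/3, 7/3)

Apply the Gram-Schmidt recurrence
  u_1 = v_1
  u_i = v_i − Σ_{j<i} ((v_i · u_j) / (u_j · u_j)) · u_j.

Step by step this gives:
  u_1 = (0, 3, 3, -3)
  u_2 = (-3, -1/3, 8/3, 7/3)

Orthogonality check:
  u_2 · u_1 = 0 (should be 0)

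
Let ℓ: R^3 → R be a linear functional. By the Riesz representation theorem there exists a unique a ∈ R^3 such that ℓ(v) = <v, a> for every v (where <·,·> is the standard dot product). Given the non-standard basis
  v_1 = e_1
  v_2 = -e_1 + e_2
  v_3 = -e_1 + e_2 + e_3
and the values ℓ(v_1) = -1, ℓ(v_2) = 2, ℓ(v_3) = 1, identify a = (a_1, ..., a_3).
a = (-1, 1, -1)

Write a = (a_1, ..., a_3) in the standard basis. For each basis vector v_i, ℓ(v_i) = <v_i, a> is a linear equation in the a_j's. Collect the n equations into a matrix system V a = ℓ, where row i of V is v_i (expressed in the standard basis). Since V is invertible (lower-triangular with 1s on the diagonal, up to permutation), solve by back-substitution:
  V =
[[1, 0, 0],
 [-1, 1, 0],
 [-1, 1, 1]]
  V a = (-1, 2, 1)
Solving gives a = (-1, 1, -1).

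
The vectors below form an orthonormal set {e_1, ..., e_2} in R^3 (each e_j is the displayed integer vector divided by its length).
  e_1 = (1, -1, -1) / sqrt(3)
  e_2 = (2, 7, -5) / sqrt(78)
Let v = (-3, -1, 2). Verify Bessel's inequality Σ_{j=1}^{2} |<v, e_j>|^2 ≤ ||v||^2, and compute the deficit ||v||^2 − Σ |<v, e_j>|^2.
Σ |<v, e_j>|^2 = 315/26; ||v||^2 = 14; deficit = 49/26

Write each e_j = u_j / sqrt(<u_j, u_j>) where u_j is the displayed integer vector. Then <v, e_j> = <v, u_j> / sqrt(<u_j, u_j>), so |<v, e_j>|^2 = <v, u_j>^2 / <u_j, u_j>.
Coefficients: <v, e_1> = -4/sqrt(3), <v, e_2> = -23/sqrt(78).
Square and sum: Σ |<v, e_j>|^2 = 315/26.
Compute ||v||^2 = v·v = 14.
Deficit = 14 − 315/26 = 49/26 ≥ 0, confirming Bessel's inequality. (The deficit equals ||v − Σ <v,e_j> e_j||^2, the squared distance from v to span{e_j}.)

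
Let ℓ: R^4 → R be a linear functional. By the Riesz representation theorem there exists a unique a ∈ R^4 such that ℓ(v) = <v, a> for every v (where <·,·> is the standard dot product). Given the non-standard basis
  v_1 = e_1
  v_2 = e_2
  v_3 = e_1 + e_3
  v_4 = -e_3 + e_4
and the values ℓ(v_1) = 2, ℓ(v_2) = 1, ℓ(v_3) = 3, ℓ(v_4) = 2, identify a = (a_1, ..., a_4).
a = (2, 1, 1, 3)

Write a = (a_1, ..., a_4) in the standard basis. For each basis vector v_i, ℓ(v_i) = <v_i, a> is a linear equation in the a_j's. Collect the n equations into a matrix system V a = ℓ, where row i of V is v_i (expressed in the standard basis). Since V is invertible (lower-triangular with 1s on the diagonal, up to permutation), solve by back-substitution:
  V =
[[1, 0, 0, 0],
 [0, 1, 0, 0],
 [1, 0, 1, 0],
 [0, 0, -1, 1]]
  V a = (2, 1, 3, 2)
Solving gives a = (2, 1, 1, 3).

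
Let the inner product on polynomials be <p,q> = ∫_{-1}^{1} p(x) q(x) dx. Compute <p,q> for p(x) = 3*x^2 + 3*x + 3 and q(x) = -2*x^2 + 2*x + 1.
<p,q> = 28/5

Expand the product: p(x)·q(x) = -6*x^4 + 3*x^2 + 9*x + 3.
∫_{-1}^{1} of each monomial x^k gives [2/(k+1) if k even, 0 if k odd]. Integrating term-by-term (or equivalently evaluating the antiderivative F(x) = -6*x^5/5 + x^3 + 9*x^2/2 + 3*x at the endpoints):
  F(1) − F(−1) = 73/10 − (17/10) = 28/5.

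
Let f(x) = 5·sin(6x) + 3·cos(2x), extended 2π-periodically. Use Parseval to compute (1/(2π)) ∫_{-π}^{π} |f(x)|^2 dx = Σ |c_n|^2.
Σ |c_n|^2 = 17

Expand |f|^2 and use orthogonality of {sin(nx), cos(mx)} on [-π, π]:
  ∫_{-π}^{π} sin(nx)^2 dx = π, ∫ cos(mx)^2 dx = π, and cross terms integrate to 0.
So ∫_{-π}^{π} f(x)^2 dx = 5^2 · π + 3^2 · π = (25 + 9)π.
Divide by 2π: (25 + 9)/2 = 17.
By Parseval, this equals Σ |c_n|^2.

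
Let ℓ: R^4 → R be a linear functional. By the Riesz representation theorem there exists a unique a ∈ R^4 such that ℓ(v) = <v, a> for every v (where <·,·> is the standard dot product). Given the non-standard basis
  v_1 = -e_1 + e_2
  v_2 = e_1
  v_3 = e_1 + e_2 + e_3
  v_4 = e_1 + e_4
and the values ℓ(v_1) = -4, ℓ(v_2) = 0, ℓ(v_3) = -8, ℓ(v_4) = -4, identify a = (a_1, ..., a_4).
a = (0, -4, -4, -4)

Write a = (a_1, ..., a_4) in the standard basis. For each basis vector v_i, ℓ(v_i) = <v_i, a> is a linear equation in the a_j's. Collect the n equations into a matrix system V a = ℓ, where row i of V is v_i (expressed in the standard basis). Since V is invertible (lower-triangular with 1s on the diagonal, up to permutation), solve by back-substitution:
  V =
[[-1, 1, 0, 0],
 [1, 0, 0, 0],
 [1, 1, 1, 0],
 [1, 0, 0, 1]]
  V a = (-4, 0, -8, -4)
Solving gives a = (0, -4, -4, -4).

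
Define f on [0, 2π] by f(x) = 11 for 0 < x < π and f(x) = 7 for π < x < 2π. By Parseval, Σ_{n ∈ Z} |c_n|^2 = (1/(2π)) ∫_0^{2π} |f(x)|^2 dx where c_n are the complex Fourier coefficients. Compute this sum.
Σ |c_n|^2 = 85

Parseval equates the L^2 energy of f (normalised by 1/(2π)) with the ℓ^2 sum of its Fourier coefficients: (1/(2π)) ∫_0^{2π} |f|^2 = Σ |c_n|^2.
Compute the left side: (1/(2π)) [∫_0^π 11^2 dx + ∫_π^{2π} 7^2 dx] = (1/(2π)) · (121π + 49π) = (121 + 49)/2 = 85.
So Σ_{n ∈ Z} |c_n|^2 = 85.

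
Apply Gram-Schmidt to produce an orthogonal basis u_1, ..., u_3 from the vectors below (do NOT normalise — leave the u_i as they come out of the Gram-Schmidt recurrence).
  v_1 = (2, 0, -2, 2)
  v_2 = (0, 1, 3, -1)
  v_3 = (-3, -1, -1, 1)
Orthogonal basis:
  u_1 = (2, 0, -2, 2)
  u_2 = (4/3, 1, 5/3, 1/3)
  u_3 = (-20/17, 2/17, 9/17, 29/17)

Apply the Gram-Schmidt recurrence
  u_1 = v_1
  u_i = v_i − Σ_{j<i} ((v_i · u_j) / (u_j · u_j)) · u_j.

Step by step this gives:
  u_1 = (2, 0, -2, 2)
  u_2 = (4/3, 1, 5/3, 1/3)
  u_3 = (-20/17, 2/17, 9/17, 29/17)

Orthogonality check:
  u_2 · u_1 = 0 (should be 0)
  u_3 · u_1 = 0 (should be 0)
  u_3 · u_2 = 0 (should be 0)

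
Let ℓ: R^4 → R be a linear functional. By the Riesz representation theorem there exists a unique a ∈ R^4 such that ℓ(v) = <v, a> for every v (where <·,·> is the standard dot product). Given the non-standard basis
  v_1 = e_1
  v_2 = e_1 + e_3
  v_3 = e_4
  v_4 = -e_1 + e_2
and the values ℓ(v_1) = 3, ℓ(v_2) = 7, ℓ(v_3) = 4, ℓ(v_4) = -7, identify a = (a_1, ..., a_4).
a = (3, -4, 4, 4)

Write a = (a_1, ..., a_4) in the standard basis. For each basis vector v_i, ℓ(v_i) = <v_i, a> is a linear equation in the a_j's. Collect the n equations into a matrix system V a = ℓ, where row i of V is v_i (expressed in the standard basis). Since V is invertible (lower-triangular with 1s on the diagonal, up to permutation), solve by back-substitution:
  V =
[[1, 0, 0, 0],
 [1, 0, 1, 0],
 [0, 0, 0, 1],
 [-1, 1, 0, 0]]
  V a = (3, 7, 4, -7)
Solving gives a = (3, -4, 4, 4).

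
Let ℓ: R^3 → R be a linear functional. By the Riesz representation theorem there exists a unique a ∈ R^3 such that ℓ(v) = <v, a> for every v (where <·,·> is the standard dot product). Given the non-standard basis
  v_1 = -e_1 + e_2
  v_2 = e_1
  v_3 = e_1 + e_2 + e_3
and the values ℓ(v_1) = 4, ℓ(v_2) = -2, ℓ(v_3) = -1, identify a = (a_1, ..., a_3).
a = (-2, 2, -1)

Write a = (a_1, ..., a_3) in the standard basis. For each basis vector v_i, ℓ(v_i) = <v_i, a> is a linear equation in the a_j's. Collect the n equations into a matrix system V a = ℓ, where row i of V is v_i (expressed in the standard basis). Since V is invertible (lower-triangular with 1s on the diagonal, up to permutation), solve by back-substitution:
  V =
[[-1, 1, 0],
 [1, 0, 0],
 [1, 1, 1]]
  V a = (4, -2, -1)
Solving gives a = (-2, 2, -1).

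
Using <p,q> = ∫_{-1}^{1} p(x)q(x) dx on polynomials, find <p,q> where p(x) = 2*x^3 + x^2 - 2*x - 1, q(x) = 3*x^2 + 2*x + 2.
<p,q> = -68/15

Expand the product: p(x)·q(x) = 6*x^5 + 7*x^4 - 5*x^2 - 6*x - 2.
∫_{-1}^{1} of each monomial x^k gives [2/(k+1) if k even, 0 if k odd]. Integrating term-by-term (or equivalently evaluating the antiderivative F(x) = x^6 + 7*x^5/5 - 5*x^3/3 - 3*x^2 - 2*x at the endpoints):
  F(1) − F(−1) = -64/15 − (4/15) = -68/15.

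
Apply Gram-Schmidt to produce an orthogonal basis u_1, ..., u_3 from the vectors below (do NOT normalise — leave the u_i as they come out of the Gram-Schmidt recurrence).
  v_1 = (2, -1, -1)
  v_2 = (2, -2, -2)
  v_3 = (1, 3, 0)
Orthogonal basis:
  u_1 = (2, -1, -1)
  u_2 = (-2/3, -2/3, -2/3)
  u_3 = (0, 3/2, -3/2)

Apply the Gram-Schmidt recurrence
  u_1 = v_1
  u_i = v_i − Σ_{j<i} ((v_i · u_j) / (u_j · u_j)) · u_j.

Step by step this gives:
  u_1 = (2, -1, -1)
  u_2 = (-2/3, -2/3, -2/3)
  u_3 = (0, 3/2, -3/2)

Orthogonality check:
  u_2 · u_1 = 0 (should be 0)
  u_3 · u_1 = 0 (should be 0)
  u_3 · u_2 = 0 (should be 0)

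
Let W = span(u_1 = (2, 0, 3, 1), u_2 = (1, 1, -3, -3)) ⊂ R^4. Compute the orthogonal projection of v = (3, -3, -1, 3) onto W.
proj_W(v) = (8/15, -2/15, 7/5, 11/15)

Set up U = [u_1 | ... | u_2] ∈ R^(4×2). The projector onto W = col(U) is P = U (U^T U)^(-1) U^T.
Compute U^T U =
  [14, -10]
  [-10, 20],
and U^T v = (6, -6).
Solve U^T U · c = U^T v for the coefficients: c = (1/3, -2/15). The projection is proj_W(v) = U c.
Check: (v - proj_W(v)) · u_1 = 0  (should be 0).
Check: (v - proj_W(v)) · u_2 = 0  (should be 0).
Result: proj_W(v) = (8/15, -2/15, 7/5, 11/15).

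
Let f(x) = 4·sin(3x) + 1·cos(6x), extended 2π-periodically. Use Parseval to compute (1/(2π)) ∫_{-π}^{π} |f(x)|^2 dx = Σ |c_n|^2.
Σ |c_n|^2 = 17/2

Expand |f|^2 and use orthogonality of {sin(nx), cos(mx)} on [-π, π]:
  ∫_{-π}^{π} sin(nx)^2 dx = π, ∫ cos(mx)^2 dx = π, and cross terms integrate to 0.
So ∫_{-π}^{π} f(x)^2 dx = 4^2 · π + 1^2 · π = (16 + 1)π.
Divide by 2π: (16 + 1)/2 = 17/2.
By Parseval, this equals Σ |c_n|^2.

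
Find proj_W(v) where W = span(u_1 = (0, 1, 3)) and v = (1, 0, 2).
proj_W(v) = (0, 3/5, 9/5)

Set up U = [u_1 | ... | u_1] ∈ R^(3×1). The projector onto W = col(U) is P = U (U^T U)^(-1) U^T.
Compute U^T U =
  [10],
and U^T v = (6).
Solve U^T U · c = U^T v for the coefficients: c = (3/5). The projection is proj_W(v) = U c.
Check: (v - proj_W(v)) · u_1 = 0  (should be 0).
Result: proj_W(v) = (0, 3/5, 9/5).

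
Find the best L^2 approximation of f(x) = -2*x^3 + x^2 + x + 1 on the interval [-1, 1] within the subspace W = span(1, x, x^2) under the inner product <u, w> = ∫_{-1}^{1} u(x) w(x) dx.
g(x) = x^2 - x/5 + 1

The best approximation g ∈ W is the orthogonal projection of f onto W. Writing g = a_0 + a_1 x + a_2 x^2, the coefficients solve the normal equations G · a = b where
  G_{ij} = <φ_i, φ_j> and b_i = <f, φ_i>, with φ_0 = 1, φ_1 = x, φ_2 = x^2.
G =
  [2, 0, 2/3]
  [0, 2/3, 0]
  [2/3, 0, 2/5],
b = (8/3, -2/15, 16/15).
Solving gives a_0 = 1, a_1 = -1/5, a_2 = 1, so
  g(x) = x^2 - x/5 + 1.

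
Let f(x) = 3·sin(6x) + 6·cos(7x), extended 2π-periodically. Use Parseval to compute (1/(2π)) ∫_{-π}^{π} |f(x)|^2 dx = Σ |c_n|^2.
Σ |c_n|^2 = 45/2

Expand |f|^2 and use orthogonality of {sin(nx), cos(mx)} on [-π, π]:
  ∫_{-π}^{π} sin(nx)^2 dx = π, ∫ cos(mx)^2 dx = π, and cross terms integrate to 0.
So ∫_{-π}^{π} f(x)^2 dx = 3^2 · π + 6^2 · π = (9 + 36)π.
Divide by 2π: (9 + 36)/2 = 45/2.
By Parseval, this equals Σ |c_n|^2.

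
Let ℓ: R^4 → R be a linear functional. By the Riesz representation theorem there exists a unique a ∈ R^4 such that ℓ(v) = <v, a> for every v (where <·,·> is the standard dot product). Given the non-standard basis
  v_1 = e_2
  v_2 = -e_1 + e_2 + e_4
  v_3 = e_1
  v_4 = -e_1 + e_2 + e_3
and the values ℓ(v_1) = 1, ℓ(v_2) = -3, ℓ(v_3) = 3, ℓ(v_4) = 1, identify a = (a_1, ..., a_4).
a = (3, 1, 3, -1)

Write a = (a_1, ..., a_4) in the standard basis. For each basis vector v_i, ℓ(v_i) = <v_i, a> is a linear equation in the a_j's. Collect the n equations into a matrix system V a = ℓ, where row i of V is v_i (expressed in the standard basis). Since V is invertible (lower-triangular with 1s on the diagonal, up to permutation), solve by back-substitution:
  V =
[[0, 1, 0, 0],
 [-1, 1, 0, 1],
 [1, 0, 0, 0],
 [-1, 1, 1, 0]]
  V a = (1, -3, 3, 1)
Solving gives a = (3, 1, 3, -1).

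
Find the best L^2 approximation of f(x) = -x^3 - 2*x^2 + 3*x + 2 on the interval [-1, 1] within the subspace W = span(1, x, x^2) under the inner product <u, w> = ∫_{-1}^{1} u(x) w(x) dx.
g(x) = -2*x^2 + 12*x/5 + 2

The best approximation g ∈ W is the orthogonal projection of f onto W. Writing g = a_0 + a_1 x + a_2 x^2, the coefficients solve the normal equations G · a = b where
  G_{ij} = <φ_i, φ_j> and b_i = <f, φ_i>, with φ_0 = 1, φ_1 = x, φ_2 = x^2.
G =
  [2, 0, 2/3]
  [0, 2/3, 0]
  [2/3, 0, 2/5],
b = (8/3, 8/5, 8/15).
Solving gives a_0 = 2, a_1 = 12/5, a_2 = -2, so
  g(x) = -2*x^2 + 12*x/5 + 2.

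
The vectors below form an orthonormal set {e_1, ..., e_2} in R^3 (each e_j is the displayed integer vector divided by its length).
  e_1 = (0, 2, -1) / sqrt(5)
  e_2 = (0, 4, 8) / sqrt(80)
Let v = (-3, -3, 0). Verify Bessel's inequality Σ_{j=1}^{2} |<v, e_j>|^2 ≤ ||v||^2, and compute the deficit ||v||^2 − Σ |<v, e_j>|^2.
Σ |<v, e_j>|^2 = 9; ||v||^2 = 18; deficit = 9

Write each e_j = u_j / sqrt(<u_j, u_j>) where u_j is the displayed integer vector. Then <v, e_j> = <v, u_j> / sqrt(<u_j, u_j>), so |<v, e_j>|^2 = <v, u_j>^2 / <u_j, u_j>.
Coefficients: <v, e_1> = -6/sqrt(5), <v, e_2> = -12/sqrt(80).
Square and sum: Σ |<v, e_j>|^2 = 9.
Compute ||v||^2 = v·v = 18.
Deficit = 18 − 9 = 9 ≥ 0, confirming Bessel's inequality. (The deficit equals ||v − Σ <v,e_j> e_j||^2, the squared distance from v to span{e_j}.)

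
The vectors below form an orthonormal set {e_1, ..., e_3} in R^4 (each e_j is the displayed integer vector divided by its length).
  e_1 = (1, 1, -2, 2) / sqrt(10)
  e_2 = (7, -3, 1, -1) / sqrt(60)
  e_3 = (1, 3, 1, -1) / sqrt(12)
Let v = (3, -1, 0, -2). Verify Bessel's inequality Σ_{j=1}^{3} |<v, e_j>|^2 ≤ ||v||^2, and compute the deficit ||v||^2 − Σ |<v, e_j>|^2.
Σ |<v, e_j>|^2 = 12; ||v||^2 = 14; deficit = 2

Write each e_j = u_j / sqrt(<u_j, u_j>) where u_j is the displayed integer vector. Then <v, e_j> = <v, u_j> / sqrt(<u_j, u_j>), so |<v, e_j>|^2 = <v, u_j>^2 / <u_j, u_j>.
Coefficients: <v, e_1> = -2/sqrt(10), <v, e_2> = 26/sqrt(60), <v, e_3> = 2/sqrt(12).
Square and sum: Σ |<v, e_j>|^2 = 12.
Compute ||v||^2 = v·v = 14.
Deficit = 14 − 12 = 2 ≥ 0, confirming Bessel's inequality. (The deficit equals ||v − Σ <v,e_j> e_j||^2, the squared distance from v to span{e_j}.)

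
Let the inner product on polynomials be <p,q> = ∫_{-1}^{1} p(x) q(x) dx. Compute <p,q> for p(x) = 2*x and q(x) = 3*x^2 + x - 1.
<p,q> = 4/3

Expand the product: p(x)·q(x) = 6*x^3 + 2*x^2 - 2*x.
∫_{-1}^{1} of each monomial x^k gives [2/(k+1) if k even, 0 if k odd]. Integrating term-by-term (or equivalently evaluating the antiderivative F(x) = 3*x^4/2 + 2*x^3/3 - x^2 at the endpoints):
  F(1) − F(−1) = 7/6 − (-1/6) = 4/3.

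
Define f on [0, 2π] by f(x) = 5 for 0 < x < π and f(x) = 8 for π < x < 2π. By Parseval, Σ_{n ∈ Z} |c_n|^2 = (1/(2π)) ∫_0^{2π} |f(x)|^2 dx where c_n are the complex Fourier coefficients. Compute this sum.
Σ |c_n|^2 = 89/2

Parseval equates the L^2 energy of f (normalised by 1/(2π)) with the ℓ^2 sum of its Fourier coefficients: (1/(2π)) ∫_0^{2π} |f|^2 = Σ |c_n|^2.
Compute the left side: (1/(2π)) [∫_0^π 5^2 dx + ∫_π^{2π} 8^2 dx] = (1/(2π)) · (25π + 64π) = (25 + 64)/2 = 89/2.
So Σ_{n ∈ Z} |c_n|^2 = 89/2.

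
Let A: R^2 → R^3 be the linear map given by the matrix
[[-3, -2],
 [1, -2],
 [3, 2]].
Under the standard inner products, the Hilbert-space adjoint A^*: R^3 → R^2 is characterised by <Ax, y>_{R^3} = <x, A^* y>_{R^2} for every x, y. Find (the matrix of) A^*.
A^* = A^T =
[[-3, 1, 3],
 [-2, -2, 2]]

For real matrices with standard dot products, the defining identity <Ax, y> = <x, A^* y> gives (Ax)^T y = x^T (A^*) y, i.e. x^T A^T y = x^T (A^*) y. Since this holds for all x, y, we must have A^* = A^T. Therefore
A^* =
[[-3, 1, 3],
 [-2, -2, 2]].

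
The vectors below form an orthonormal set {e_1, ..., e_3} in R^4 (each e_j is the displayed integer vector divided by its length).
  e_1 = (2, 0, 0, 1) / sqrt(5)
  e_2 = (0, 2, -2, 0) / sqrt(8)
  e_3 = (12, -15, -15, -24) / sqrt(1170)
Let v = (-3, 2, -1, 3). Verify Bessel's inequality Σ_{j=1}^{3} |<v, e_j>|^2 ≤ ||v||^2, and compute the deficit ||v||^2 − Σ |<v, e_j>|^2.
Σ |<v, e_j>|^2 = 250/13; ||v||^2 = 23; deficit = 49/13

Write each e_j = u_j / sqrt(<u_j, u_j>) where u_j is the displayed integer vector. Then <v, e_j> = <v, u_j> / sqrt(<u_j, u_j>), so |<v, e_j>|^2 = <v, u_j>^2 / <u_j, u_j>.
Coefficients: <v, e_1> = -3/sqrt(5), <v, e_2> = 6/sqrt(8), <v, e_3> = -123/sqrt(1170).
Square and sum: Σ |<v, e_j>|^2 = 250/13.
Compute ||v||^2 = v·v = 23.
Deficit = 23 − 250/13 = 49/13 ≥ 0, confirming Bessel's inequality. (The deficit equals ||v − Σ <v,e_j> e_j||^2, the squared distance from v to span{e_j}.)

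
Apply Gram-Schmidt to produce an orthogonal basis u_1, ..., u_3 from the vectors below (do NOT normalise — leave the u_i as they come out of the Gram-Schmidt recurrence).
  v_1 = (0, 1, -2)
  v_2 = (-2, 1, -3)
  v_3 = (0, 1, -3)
Orthogonal basis:
  u_1 = (0, 1, -2)
  u_2 = (-2, -2/5, -1/5)
  u_3 = (2/21, -8/21, -4/21)

Apply the Gram-Schmidt recurrence
  u_1 = v_1
  u_i = v_i − Σ_{j<i} ((v_i · u_j) / (u_j · u_j)) · u_j.

Step by step this gives:
  u_1 = (0, 1, -2)
  u_2 = (-2, -2/5, -1/5)
  u_3 = (2/21, -8/21, -4/21)

Orthogonality check:
  u_2 · u_1 = 0 (should be 0)
  u_3 · u_1 = 0 (should be 0)
  u_3 · u_2 = 0 (should be 0)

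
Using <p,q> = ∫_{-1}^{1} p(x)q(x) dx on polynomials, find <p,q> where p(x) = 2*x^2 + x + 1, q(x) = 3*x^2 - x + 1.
<p,q> = 106/15

Expand the product: p(x)·q(x) = 6*x^4 + x^3 + 4*x^2 + 1.
∫_{-1}^{1} of each monomial x^k gives [2/(k+1) if k even, 0 if k odd]. Integrating term-by-term (or equivalently evaluating the antiderivative F(x) = 6*x^5/5 + x^4/4 + 4*x^3/3 + x at the endpoints):
  F(1) − F(−1) = 227/60 − (-197/60) = 106/15.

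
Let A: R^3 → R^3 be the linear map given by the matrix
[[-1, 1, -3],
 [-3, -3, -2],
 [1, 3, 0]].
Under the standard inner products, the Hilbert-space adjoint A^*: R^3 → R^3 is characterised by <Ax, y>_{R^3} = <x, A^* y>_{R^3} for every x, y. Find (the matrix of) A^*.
A^* = A^T =
[[-1, -3, 1],
 [1, -3, 3],
 [-3, -2, 0]]

For real matrices with standard dot products, the defining identity <Ax, y> = <x, A^* y> gives (Ax)^T y = x^T (A^*) y, i.e. x^T A^T y = x^T (A^*) y. Since this holds for all x, y, we must have A^* = A^T. Therefore
A^* =
[[-1, -3, 1],
 [1, -3, 3],
 [-3, -2, 0]].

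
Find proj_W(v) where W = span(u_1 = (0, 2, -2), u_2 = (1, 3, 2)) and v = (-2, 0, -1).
proj_W(v) = (-1/3, -1/3, -4/3)

Set up U = [u_1 | ... | u_2] ∈ R^(3×2). The projector onto W = col(U) is P = U (U^T U)^(-1) U^T.
Compute U^T U =
  [8, 2]
  [2, 14],
and U^T v = (2, -4).
Solve U^T U · c = U^T v for the coefficients: c = (1/3, -1/3). The projection is proj_W(v) = U c.
Check: (v - proj_W(v)) · u_1 = 0  (should be 0).
Check: (v - proj_W(v)) · u_2 = 0  (should be 0).
Result: proj_W(v) = (-1/3, -1/3, -4/3).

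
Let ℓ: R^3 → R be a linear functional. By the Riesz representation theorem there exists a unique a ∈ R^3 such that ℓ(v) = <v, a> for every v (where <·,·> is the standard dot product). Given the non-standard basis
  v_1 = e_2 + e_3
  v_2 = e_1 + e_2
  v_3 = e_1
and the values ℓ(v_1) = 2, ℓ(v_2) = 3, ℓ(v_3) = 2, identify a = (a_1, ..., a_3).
a = (2, 1, 1)

Write a = (a_1, ..., a_3) in the standard basis. For each basis vector v_i, ℓ(v_i) = <v_i, a> is a linear equation in the a_j's. Collect the n equations into a matrix system V a = ℓ, where row i of V is v_i (expressed in the standard basis). Since V is invertible (lower-triangular with 1s on the diagonal, up to permutation), solve by back-substitution:
  V =
[[0, 1, 1],
 [1, 1, 0],
 [1, 0, 0]]
  V a = (2, 3, 2)
Solving gives a = (2, 1, 1).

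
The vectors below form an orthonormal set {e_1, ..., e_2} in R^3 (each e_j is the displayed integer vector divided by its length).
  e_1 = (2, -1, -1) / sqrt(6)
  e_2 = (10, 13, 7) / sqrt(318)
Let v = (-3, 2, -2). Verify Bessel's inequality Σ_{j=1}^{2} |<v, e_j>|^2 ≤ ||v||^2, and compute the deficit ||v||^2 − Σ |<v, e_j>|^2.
Σ |<v, e_j>|^2 = 372/53; ||v||^2 = 17; deficit = 529/53

Write each e_j = u_j / sqrt(<u_j, u_j>) where u_j is the displayed integer vector. Then <v, e_j> = <v, u_j> / sqrt(<u_j, u_j>), so |<v, e_j>|^2 = <v, u_j>^2 / <u_j, u_j>.
Coefficients: <v, e_1> = -6/sqrt(6), <v, e_2> = -18/sqrt(318).
Square and sum: Σ |<v, e_j>|^2 = 372/53.
Compute ||v||^2 = v·v = 17.
Deficit = 17 − 372/53 = 529/53 ≥ 0, confirming Bessel's inequality. (The deficit equals ||v − Σ <v,e_j> e_j||^2, the squared distance from v to span{e_j}.)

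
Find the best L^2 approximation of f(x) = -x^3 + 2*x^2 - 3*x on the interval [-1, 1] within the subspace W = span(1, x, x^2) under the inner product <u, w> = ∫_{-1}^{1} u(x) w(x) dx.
g(x) = 2*x^2 - 18*x/5

The best approximation g ∈ W is the orthogonal projection of f onto W. Writing g = a_0 + a_1 x + a_2 x^2, the coefficients solve the normal equations G · a = b where
  G_{ij} = <φ_i, φ_j> and b_i = <f, φ_i>, with φ_0 = 1, φ_1 = x, φ_2 = x^2.
G =
  [2, 0, 2/3]
  [0, 2/3, 0]
  [2/3, 0, 2/5],
b = (4/3, -12/5, 4/5).
Solving gives a_0 = 0, a_1 = -18/5, a_2 = 2, so
  g(x) = 2*x^2 - 18*x/5.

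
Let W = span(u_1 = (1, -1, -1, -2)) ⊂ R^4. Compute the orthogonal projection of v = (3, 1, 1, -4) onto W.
proj_W(v) = (9/7, -9/7, -9/7, -18/7)

Set up U = [u_1 | ... | u_1] ∈ R^(4×1). The projector onto W = col(U) is P = U (U^T U)^(-1) U^T.
Compute U^T U =
  [7],
and U^T v = (9).
Solve U^T U · c = U^T v for the coefficients: c = (9/7). The projection is proj_W(v) = U c.
Check: (v - proj_W(v)) · u_1 = 0  (should be 0).
Result: proj_W(v) = (9/7, -9/7, -9/7, -18/7).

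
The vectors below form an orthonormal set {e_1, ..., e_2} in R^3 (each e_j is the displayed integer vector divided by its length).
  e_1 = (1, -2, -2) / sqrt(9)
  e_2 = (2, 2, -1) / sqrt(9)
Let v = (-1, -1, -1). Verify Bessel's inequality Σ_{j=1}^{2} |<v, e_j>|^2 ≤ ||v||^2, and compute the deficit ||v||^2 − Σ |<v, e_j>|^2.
Σ |<v, e_j>|^2 = 2; ||v||^2 = 3; deficit = 1

Write each e_j = u_j / sqrt(<u_j, u_j>) where u_j is the displayed integer vector. Then <v, e_j> = <v, u_j> / sqrt(<u_j, u_j>), so |<v, e_j>|^2 = <v, u_j>^2 / <u_j, u_j>.
Coefficients: <v, e_1> = 3/sqrt(9), <v, e_2> = -3/sqrt(9).
Square and sum: Σ |<v, e_j>|^2 = 2.
Compute ||v||^2 = v·v = 3.
Deficit = 3 − 2 = 1 ≥ 0, confirming Bessel's inequality. (The deficit equals ||v − Σ <v,e_j> e_j||^2, the squared distance from v to span{e_j}.)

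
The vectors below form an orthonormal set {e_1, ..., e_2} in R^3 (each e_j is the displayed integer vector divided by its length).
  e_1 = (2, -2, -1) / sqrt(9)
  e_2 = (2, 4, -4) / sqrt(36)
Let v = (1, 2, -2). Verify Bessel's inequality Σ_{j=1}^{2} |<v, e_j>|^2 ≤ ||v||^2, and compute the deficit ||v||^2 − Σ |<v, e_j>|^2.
Σ |<v, e_j>|^2 = 9; ||v||^2 = 9; deficit = 0

Write each e_j = u_j / sqrt(<u_j, u_j>) where u_j is the displayed integer vector. Then <v, e_j> = <v, u_j> / sqrt(<u_j, u_j>), so |<v, e_j>|^2 = <v, u_j>^2 / <u_j, u_j>.
Coefficients: <v, e_1> = 0/sqrt(9), <v, e_2> = 18/sqrt(36).
Square and sum: Σ |<v, e_j>|^2 = 9.
Compute ||v||^2 = v·v = 9.
Deficit = 9 − 9 = 0 ≥ 0, confirming Bessel's inequality. (The deficit equals ||v − Σ <v,e_j> e_j||^2, the squared distance from v to span{e_j}.)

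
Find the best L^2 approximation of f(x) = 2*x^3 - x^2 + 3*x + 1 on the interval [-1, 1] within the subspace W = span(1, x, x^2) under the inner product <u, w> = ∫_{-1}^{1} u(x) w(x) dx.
g(x) = -x^2 + 21*x/5 + 1

The best approximation g ∈ W is the orthogonal projection of f onto W. Writing g = a_0 + a_1 x + a_2 x^2, the coefficients solve the normal equations G · a = b where
  G_{ij} = <φ_i, φ_j> and b_i = <f, φ_i>, with φ_0 = 1, φ_1 = x, φ_2 = x^2.
G =
  [2, 0, 2/3]
  [0, 2/3, 0]
  [2/3, 0, 2/5],
b = (4/3, 14/5, 4/15).
Solving gives a_0 = 1, a_1 = 21/5, a_2 = -1, so
  g(x) = -x^2 + 21*x/5 + 1.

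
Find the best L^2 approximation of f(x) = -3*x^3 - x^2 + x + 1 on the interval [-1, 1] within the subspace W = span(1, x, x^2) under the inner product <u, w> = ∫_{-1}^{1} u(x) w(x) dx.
g(x) = -x^2 - 4*x/5 + 1

The best approximation g ∈ W is the orthogonal projection of f onto W. Writing g = a_0 + a_1 x + a_2 x^2, the coefficients solve the normal equations G · a = b where
  G_{ij} = <φ_i, φ_j> and b_i = <f, φ_i>, with φ_0 = 1, φ_1 = x, φ_2 = x^2.
G =
  [2, 0, 2/3]
  [0, 2/3, 0]
  [2/3, 0, 2/5],
b = (4/3, -8/15, 4/15).
Solving gives a_0 = 1, a_1 = -4/5, a_2 = -1, so
  g(x) = -x^2 - 4*x/5 + 1.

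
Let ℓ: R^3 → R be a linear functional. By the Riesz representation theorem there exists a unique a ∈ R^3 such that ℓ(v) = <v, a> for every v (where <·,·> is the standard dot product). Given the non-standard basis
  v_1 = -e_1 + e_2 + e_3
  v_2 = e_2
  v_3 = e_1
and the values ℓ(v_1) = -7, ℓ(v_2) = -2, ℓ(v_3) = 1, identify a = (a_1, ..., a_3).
a = (1, -2, -4)

Write a = (a_1, ..., a_3) in the standard basis. For each basis vector v_i, ℓ(v_i) = <v_i, a> is a linear equation in the a_j's. Collect the n equations into a matrix system V a = ℓ, where row i of V is v_i (expressed in the standard basis). Since V is invertible (lower-triangular with 1s on the diagonal, up to permutation), solve by back-substitution:
  V =
[[-1, 1, 1],
 [0, 1, 0],
 [1, 0, 0]]
  V a = (-7, -2, 1)
Solving gives a = (1, -2, -4).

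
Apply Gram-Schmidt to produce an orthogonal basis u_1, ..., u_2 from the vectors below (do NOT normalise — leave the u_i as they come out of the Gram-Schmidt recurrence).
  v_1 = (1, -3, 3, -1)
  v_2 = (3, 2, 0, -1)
Orthogonal basis:
  u_1 = (1, -3, 3, -1)
  u_2 = (31/10, 17/10, 3/10, -11/10)

Apply the Gram-Schmidt recurrence
  u_1 = v_1
  u_i = v_i − Σ_{j<i} ((v_i · u_j) / (u_j · u_j)) · u_j.

Step by step this gives:
  u_1 = (1, -3, 3, -1)
  u_2 = (31/10, 17/10, 3/10, -11/10)

Orthogonality check:
  u_2 · u_1 = 0 (should be 0)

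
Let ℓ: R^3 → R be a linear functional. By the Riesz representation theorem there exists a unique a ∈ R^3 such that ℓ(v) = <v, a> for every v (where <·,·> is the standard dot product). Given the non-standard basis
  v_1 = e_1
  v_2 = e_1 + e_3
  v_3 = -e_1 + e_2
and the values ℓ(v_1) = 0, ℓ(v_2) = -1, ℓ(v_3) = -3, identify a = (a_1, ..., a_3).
a = (0, -3, -1)

Write a = (a_1, ..., a_3) in the standard basis. For each basis vector v_i, ℓ(v_i) = <v_i, a> is a linear equation in the a_j's. Collect the n equations into a matrix system V a = ℓ, where row i of V is v_i (expressed in the standard basis). Since V is invertible (lower-triangular with 1s on the diagonal, up to permutation), solve by back-substitution:
  V =
[[1, 0, 0],
 [1, 0, 1],
 [-1, 1, 0]]
  V a = (0, -1, -3)
Solving gives a = (0, -3, -1).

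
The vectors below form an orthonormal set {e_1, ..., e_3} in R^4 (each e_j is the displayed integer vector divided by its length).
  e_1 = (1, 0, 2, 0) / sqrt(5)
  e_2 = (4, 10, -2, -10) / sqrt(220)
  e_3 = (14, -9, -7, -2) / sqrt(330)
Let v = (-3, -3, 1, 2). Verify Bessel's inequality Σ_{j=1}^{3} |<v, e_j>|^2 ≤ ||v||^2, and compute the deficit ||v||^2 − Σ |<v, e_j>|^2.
Σ |<v, e_j>|^2 = 313/15; ||v||^2 = 23; deficit = 32/15

Write each e_j = u_j / sqrt(<u_j, u_j>) where u_j is the displayed integer vector. Then <v, e_j> = <v, u_j> / sqrt(<u_j, u_j>), so |<v, e_j>|^2 = <v, u_j>^2 / <u_j, u_j>.
Coefficients: <v, e_1> = -1/sqrt(5), <v, e_2> = -64/sqrt(220), <v, e_3> = -26/sqrt(330).
Square and sum: Σ |<v, e_j>|^2 = 313/15.
Compute ||v||^2 = v·v = 23.
Deficit = 23 − 313/15 = 32/15 ≥ 0, confirming Bessel's inequality. (The deficit equals ||v − Σ <v,e_j> e_j||^2, the squared distance from v to span{e_j}.)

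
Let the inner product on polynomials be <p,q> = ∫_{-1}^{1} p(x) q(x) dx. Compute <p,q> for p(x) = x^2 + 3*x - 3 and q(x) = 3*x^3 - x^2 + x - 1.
<p,q> = 188/15

Expand the product: p(x)·q(x) = 3*x^5 + 8*x^4 - 11*x^3 + 5*x^2 - 6*x + 3.
∫_{-1}^{1} of each monomial x^k gives [2/(k+1) if k even, 0 if k odd]. Integrating term-by-term (or equivalently evaluating the antiderivative F(x) = x^6/2 + 8*x^5/5 - 11*x^4/4 + 5*x^3/3 - 3*x^2 + 3*x at the endpoints):
  F(1) − F(−1) = 61/60 − (-691/60) = 188/15.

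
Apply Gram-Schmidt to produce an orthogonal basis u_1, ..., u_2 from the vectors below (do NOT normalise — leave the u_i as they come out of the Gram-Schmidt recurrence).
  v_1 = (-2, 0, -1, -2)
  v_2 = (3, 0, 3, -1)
Orthogonal basis:
  u_1 = (-2, 0, -1, -2)
  u_2 = (13/9, 0, 20/9, -23/9)

Apply the Gram-Schmidt recurrence
  u_1 = v_1
  u_i = v_i − Σ_{j<i} ((v_i · u_j) / (u_j · u_j)) · u_j.

Step by step this gives:
  u_1 = (-2, 0, -1, -2)
  u_2 = (13/9, 0, 20/9, -23/9)

Orthogonality check:
  u_2 · u_1 = 0 (should be 0)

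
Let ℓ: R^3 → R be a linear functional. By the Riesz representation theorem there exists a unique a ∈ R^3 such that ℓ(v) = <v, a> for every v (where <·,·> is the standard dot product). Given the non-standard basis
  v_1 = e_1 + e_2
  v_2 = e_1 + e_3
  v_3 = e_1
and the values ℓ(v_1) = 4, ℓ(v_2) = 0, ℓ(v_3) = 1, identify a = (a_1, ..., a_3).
a = (1, 3, -1)

Write a = (a_1, ..., a_3) in the standard basis. For each basis vector v_i, ℓ(v_i) = <v_i, a> is a linear equation in the a_j's. Collect the n equations into a matrix system V a = ℓ, where row i of V is v_i (expressed in the standard basis). Since V is invertible (lower-triangular with 1s on the diagonal, up to permutation), solve by back-substitution:
  V =
[[1, 1, 0],
 [1, 0, 1],
 [1, 0, 0]]
  V a = (4, 0, 1)
Solving gives a = (1, 3, -1).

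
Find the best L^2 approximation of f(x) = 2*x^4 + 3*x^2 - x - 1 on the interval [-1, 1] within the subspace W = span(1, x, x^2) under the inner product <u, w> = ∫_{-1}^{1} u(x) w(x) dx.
g(x) = 33*x^2/7 - x - 41/35

The best approximation g ∈ W is the orthogonal projection of f onto W. Writing g = a_0 + a_1 x + a_2 x^2, the coefficients solve the normal equations G · a = b where
  G_{ij} = <φ_i, φ_j> and b_i = <f, φ_i>, with φ_0 = 1, φ_1 = x, φ_2 = x^2.
G =
  [2, 0, 2/3]
  [0, 2/3, 0]
  [2/3, 0, 2/5],
b = (4/5, -2/3, 116/105).
Solving gives a_0 = -41/35, a_1 = -1, a_2 = 33/7, so
  g(x) = 33*x^2/7 - x - 41/35.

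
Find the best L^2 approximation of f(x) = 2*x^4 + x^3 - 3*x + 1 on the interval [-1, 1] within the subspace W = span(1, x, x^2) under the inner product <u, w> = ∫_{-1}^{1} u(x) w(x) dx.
g(x) = 12*x^2/7 - 12*x/5 + 29/35

The best approximation g ∈ W is the orthogonal projection of f onto W. Writing g = a_0 + a_1 x + a_2 x^2, the coefficients solve the normal equations G · a = b where
  G_{ij} = <φ_i, φ_j> and b_i = <f, φ_i>, with φ_0 = 1, φ_1 = x, φ_2 = x^2.
G =
  [2, 0, 2/3]
  [0, 2/3, 0]
  [2/3, 0, 2/5],
b = (14/5, -8/5, 26/21).
Solving gives a_0 = 29/35, a_1 = -12/5, a_2 = 12/7, so
  g(x) = 12*x^2/7 - 12*x/5 + 29/35.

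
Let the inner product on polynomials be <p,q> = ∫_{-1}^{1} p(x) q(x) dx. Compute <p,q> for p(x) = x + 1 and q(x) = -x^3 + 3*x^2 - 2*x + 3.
<p,q> = 94/15

Expand the product: p(x)·q(x) = -x^4 + 2*x^3 + x^2 + x + 3.
∫_{-1}^{1} of each monomial x^k gives [2/(k+1) if k even, 0 if k odd]. Integrating term-by-term (or equivalently evaluating the antiderivative F(x) = -x^5/5 + x^4/2 + x^3/3 + x^2/2 + 3*x at the endpoints):
  F(1) − F(−1) = 62/15 − (-32/15) = 94/15.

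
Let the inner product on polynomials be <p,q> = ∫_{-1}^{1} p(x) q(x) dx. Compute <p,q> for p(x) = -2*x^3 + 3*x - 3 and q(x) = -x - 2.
<p,q> = 54/5

Expand the product: p(x)·q(x) = 2*x^4 + 4*x^3 - 3*x^2 - 3*x + 6.
∫_{-1}^{1} of each monomial x^k gives [2/(k+1) if k even, 0 if k odd]. Integrating term-by-term (or equivalently evaluating the antiderivative F(x) = 2*x^5/5 + x^4 - x^3 - 3*x^2/2 + 6*x at the endpoints):
  F(1) − F(−1) = 49/10 − (-59/10) = 54/5.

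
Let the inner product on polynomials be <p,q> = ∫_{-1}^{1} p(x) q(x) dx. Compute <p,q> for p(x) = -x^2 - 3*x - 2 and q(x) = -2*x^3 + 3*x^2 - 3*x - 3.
<p,q> = 86/5

Expand the product: p(x)·q(x) = 2*x^5 + 3*x^4 - 2*x^3 + 6*x^2 + 15*x + 6.
∫_{-1}^{1} of each monomial x^k gives [2/(k+1) if k even, 0 if k odd]. Integrating term-by-term (or equivalently evaluating the antiderivative F(x) = x^6/3 + 3*x^5/5 - x^4/2 + 2*x^3 + 15*x^2/2 + 6*x at the endpoints):
  F(1) − F(−1) = 239/15 − (-19/15) = 86/5.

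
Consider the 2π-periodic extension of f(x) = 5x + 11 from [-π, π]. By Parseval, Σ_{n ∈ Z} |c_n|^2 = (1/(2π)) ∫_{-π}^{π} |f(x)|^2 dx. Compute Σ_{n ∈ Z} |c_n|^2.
Σ |c_n|^2 = 25π^2/3 + 121

Expand and integrate term by term over [-π, π]:
  ∫ (5x)^2 dx = 25·(2π^3/3); ∫ 2·5·(11)·x dx = 0 (odd integrand); ∫ 11^2 dx = 121·2π.
So (1/(2π)) ∫_{-π}^{π} (5x + 11)^2 dx = 25π^2/3 + 121 = 25π^2/3 + 121.
Parseval ⇒ Σ |c_n|^2 = 25π^2/3 + 121.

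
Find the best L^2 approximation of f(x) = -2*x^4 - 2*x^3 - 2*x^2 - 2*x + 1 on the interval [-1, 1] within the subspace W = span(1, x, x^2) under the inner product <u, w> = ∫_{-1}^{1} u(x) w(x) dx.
g(x) = -26*x^2/7 - 16*x/5 + 41/35

The best approximation g ∈ W is the orthogonal projection of f onto W. Writing g = a_0 + a_1 x + a_2 x^2, the coefficients solve the normal equations G · a = b where
  G_{ij} = <φ_i, φ_j> and b_i = <f, φ_i>, with φ_0 = 1, φ_1 = x, φ_2 = x^2.
G =
  [2, 0, 2/3]
  [0, 2/3, 0]
  [2/3, 0, 2/5],
b = (-2/15, -32/15, -74/105).
Solving gives a_0 = 41/35, a_1 = -16/5, a_2 = -26/7, so
  g(x) = -26*x^2/7 - 16*x/5 + 41/35.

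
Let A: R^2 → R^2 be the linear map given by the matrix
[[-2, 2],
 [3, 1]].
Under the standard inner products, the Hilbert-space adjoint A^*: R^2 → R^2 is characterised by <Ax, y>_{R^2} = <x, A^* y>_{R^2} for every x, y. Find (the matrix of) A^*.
A^* = A^T =
[[-2, 3],
 [2, 1]]

For real matrices with standard dot products, the defining identity <Ax, y> = <x, A^* y> gives (Ax)^T y = x^T (A^*) y, i.e. x^T A^T y = x^T (A^*) y. Since this holds for all x, y, we must have A^* = A^T. Therefore
A^* =
[[-2, 3],
 [2, 1]].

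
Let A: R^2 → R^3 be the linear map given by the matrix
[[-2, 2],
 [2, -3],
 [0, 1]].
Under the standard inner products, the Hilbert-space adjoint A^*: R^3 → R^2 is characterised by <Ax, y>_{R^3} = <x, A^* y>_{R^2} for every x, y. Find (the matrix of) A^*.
A^* = A^T =
[[-2, 2, 0],
 [2, -3, 1]]

For real matrices with standard dot products, the defining identity <Ax, y> = <x, A^* y> gives (Ax)^T y = x^T (A^*) y, i.e. x^T A^T y = x^T (A^*) y. Since this holds for all x, y, we must have A^* = A^T. Therefore
A^* =
[[-2, 2, 0],
 [2, -3, 1]].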